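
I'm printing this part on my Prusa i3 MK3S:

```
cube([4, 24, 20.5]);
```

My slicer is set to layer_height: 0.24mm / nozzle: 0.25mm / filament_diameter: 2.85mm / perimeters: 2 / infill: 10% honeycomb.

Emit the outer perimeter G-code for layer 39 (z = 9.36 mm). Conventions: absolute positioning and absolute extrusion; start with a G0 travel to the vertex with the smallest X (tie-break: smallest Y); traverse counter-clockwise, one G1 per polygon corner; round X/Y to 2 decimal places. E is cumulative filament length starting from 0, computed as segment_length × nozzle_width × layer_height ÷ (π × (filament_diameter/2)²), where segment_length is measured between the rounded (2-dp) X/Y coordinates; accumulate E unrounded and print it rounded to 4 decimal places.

G0 X0.00 Y0.00 Z9.36
G1 X4.00 Y0.00 E0.0376
G1 X4.00 Y24.00 E0.2633
G1 X0.00 Y24.00 E0.3010
G1 X0.00 Y0.00 E0.5267

At z = 9.36 mm: the cube is present — its section is the full 4×24 rectangle. The outline is a single polygon with 4 vertices. Extrusion per mm of travel: 0.25 × 0.24 / (π × 1.425²) = 0.009405. Accumulating E over each segment gives final E = 0.5267.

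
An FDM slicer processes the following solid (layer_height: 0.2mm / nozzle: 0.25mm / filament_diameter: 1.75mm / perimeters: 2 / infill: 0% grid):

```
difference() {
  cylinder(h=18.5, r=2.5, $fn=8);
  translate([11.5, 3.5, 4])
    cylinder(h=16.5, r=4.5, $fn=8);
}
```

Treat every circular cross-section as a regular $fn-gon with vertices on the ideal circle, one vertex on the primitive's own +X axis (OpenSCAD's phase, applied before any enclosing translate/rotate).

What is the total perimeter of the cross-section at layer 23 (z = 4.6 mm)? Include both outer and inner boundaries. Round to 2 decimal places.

15.31 mm

At z = 4.6 mm: the r=2.5 cylinder gives a regular 8-gon of circumradius 2.5 (constant along its height) (perimeter = 2·8·2.500·sin(180°/8) = 15.31 mm); the r=4.5 cylinder at (11.5, 3.5) contributes a regular 8-gon of circumradius 4.5 (perimeter = 2·8·4.500·sin(180°/8) = 27.55 mm); Taking the first minus the rest: starting from the r=2.5 cylinder, the r=4.5 cylinder at (11.5, 3.5) misses the remaining region (no effect) — boundary = 15.31 mm. Overall, the cross-section is a single solid region. Total boundary length (outer) = 15.31 mm.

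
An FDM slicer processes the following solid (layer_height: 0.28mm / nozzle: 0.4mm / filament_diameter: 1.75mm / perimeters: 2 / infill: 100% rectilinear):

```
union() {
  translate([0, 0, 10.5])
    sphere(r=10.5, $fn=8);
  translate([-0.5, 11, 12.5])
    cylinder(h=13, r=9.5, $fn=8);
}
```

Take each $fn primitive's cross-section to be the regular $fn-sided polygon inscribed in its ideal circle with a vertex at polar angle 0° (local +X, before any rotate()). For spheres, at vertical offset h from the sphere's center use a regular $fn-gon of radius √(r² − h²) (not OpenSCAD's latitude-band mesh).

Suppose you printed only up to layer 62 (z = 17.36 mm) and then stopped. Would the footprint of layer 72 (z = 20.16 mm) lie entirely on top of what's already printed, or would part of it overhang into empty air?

entirely on top

Compare the two slices. At z = 17.36: the sphere: section is a regular 8-gon, circumradius = √(r²−h²) = √(10.5²−6.86²) = 7.949 (area = (8/2)·7.949²·sin(360°/8) = 178.73 mm²); the r=9.5 cylinder at (-0.5, 11) contributes a regular 8-gon of circumradius 9.5 (area = (8/2)·9.500²·sin(360°/8) = 255.27 mm²); Taking the union: the regions partially overlap — summed areas 433.99 mm² minus the doubly-counted overlap 47.38 mm² gives 386.62 mm² — area = 386.62 mm². At z = 20.16: the r=10.5 sphere slices to a regular 8-gon of circumradius 4.115 (√(r²−h²) with h=9.66 from center) (area = (8/2)·4.115²·sin(360°/8) = 47.90 mm²); the r=9.5 cylinder at (-0.5, 11) gives a regular 8-gon of circumradius 9.5 (constant along its height) (area = (8/2)·9.500²·sin(360°/8) = 255.27 mm²); Merging all regions: the regions partially overlap — summed areas 303.16 mm² minus the doubly-counted overlap 8.13 mm² gives 295.03 mm² — area = 295.03 mm². Checking containment: the cross-section at z = 20.16 is a subset of the cross-section at z = 17.36.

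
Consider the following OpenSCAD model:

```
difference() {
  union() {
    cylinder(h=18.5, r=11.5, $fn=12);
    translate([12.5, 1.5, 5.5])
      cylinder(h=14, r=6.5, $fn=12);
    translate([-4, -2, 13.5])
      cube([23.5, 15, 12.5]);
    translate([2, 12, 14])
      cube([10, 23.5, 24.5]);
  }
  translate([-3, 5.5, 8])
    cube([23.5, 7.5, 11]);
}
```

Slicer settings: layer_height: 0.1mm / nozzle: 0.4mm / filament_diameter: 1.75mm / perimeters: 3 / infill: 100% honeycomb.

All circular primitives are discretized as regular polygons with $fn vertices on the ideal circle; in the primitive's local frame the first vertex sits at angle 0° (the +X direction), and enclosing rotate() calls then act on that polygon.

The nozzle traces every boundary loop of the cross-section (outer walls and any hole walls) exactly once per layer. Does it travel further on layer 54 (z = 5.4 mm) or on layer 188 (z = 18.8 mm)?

layer 188 (z = 18.8 mm)

Layer 54 (z = 5.4): the r=11.5 cylinder gives a regular 12-gon of circumradius 11.5 (constant along its height) (perimeter = 2·12·11.500·sin(180°/12) = 71.43 mm); the cylinder at (12.5, 1.5) is not intersected at this z (z outside [5.5, 19.5]); the cube at (-4, -2) is absent (z outside [13.5, 26]); the cube at (2, 12) is absent (z outside [14, 38.5]); Merging all regions: only the r=11.5 cylinder is present, so the union is just that shape — boundary = 71.43 mm; the cube at (-3, 5.5) does not reach this height (z outside [8, 19]); After the difference (first − rest): none of the subtracted shapes is present at this height, so that combined region is unchanged — boundary = 71.43 mm. So its perimeter = 71.43 mm. Layer 188 (z = 18.8): the cylinder is absent (z outside [0, 18.5]); the r=6.5 cylinder at (12.5, 1.5) contributes a regular 12-gon of circumradius 6.5 (perimeter = 2·12·6.500·sin(180°/12) = 40.38 mm); the 23.5×15 cube at (-4, -2) contributes its full rectangle (perimeter 77.00 mm); the cube at (2, 12) (footprint 10×23.5) is included at this height (perimeter 67.00 mm); Combining (union): the regions partially overlap (shared area 115.55 mm²), so the edge portions inside another operand are dropped and the merged outline is re-measured after clipping — boundary = 123.99 mm; the 23.5×7.5 cube at (-3, 5.5) contributes its full rectangle (perimeter 62.00 mm); After the difference (first − rest): starting from that combined region, the 23.5×7.5 cube at (-3, 5.5) partially overlaps it — only the 168.75 mm² overlap (of its 176.25 mm²) is removed, clipping the outline — boundary = 143.99 mm. So its perimeter = 143.99 mm. Layer 188 is larger (143.99 vs 71.43 mm).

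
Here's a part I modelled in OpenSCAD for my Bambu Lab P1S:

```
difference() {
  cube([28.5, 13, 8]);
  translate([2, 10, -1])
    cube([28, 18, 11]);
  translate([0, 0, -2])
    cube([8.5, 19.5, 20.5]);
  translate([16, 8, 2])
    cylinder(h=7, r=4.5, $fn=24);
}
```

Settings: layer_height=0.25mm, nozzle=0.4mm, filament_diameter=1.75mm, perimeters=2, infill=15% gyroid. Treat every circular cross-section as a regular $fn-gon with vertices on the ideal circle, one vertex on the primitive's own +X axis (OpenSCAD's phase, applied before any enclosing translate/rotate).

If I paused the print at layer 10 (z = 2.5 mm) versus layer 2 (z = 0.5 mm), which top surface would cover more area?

layer 2 (z = 0.5 mm)

Layer 10 (z = 2.5): the 28.5×13 cube contributes its full rectangle (area 370.50 mm²); the 28×18 cube at (2, 10) contributes its full rectangle (area 504.00 mm²); the cube is present — its section is the full 8.5×19.5 rectangle (area 165.75 mm²); the cylinder at (16, 8): section is a regular 24-gon, circumradius r=4.5 (area = (24/2)·4.500²·sin(360°/24) = 62.89 mm²); Subtracting the remaining from the first: starting from the 28.5×13 cube (370.50 mm²), the 28×18 cube at (2, 10) partially overlaps it — only the 79.50 mm² overlap (of its 504.00 mm²) is removed, clipping the outline; the 8.5×19.5 cube partially overlaps it — only the 91.00 mm² overlap (of its 165.75 mm²) is removed, clipping the outline; the r=4.5 cylinder at (16, 8) partially overlaps it — only the 48.72 mm² overlap (of its 62.89 mm²) is removed, clipping the outline — area = 151.28 mm². So its area = 151.28 mm². Layer 2 (z = 0.5): the cube is present — its section is the full 28.5×13 rectangle (area 370.50 mm²); the 28×18 cube at (2, 10) contributes its full rectangle (area 504.00 mm²); the cube (footprint 8.5×19.5) is included at this height (area 165.75 mm²); the cylinder at (16, 8) is not intersected at this z (z outside [2, 9]); Subtracting the remaining from the first: starting from the 28.5×13 cube (370.50 mm²), the 28×18 cube at (2, 10) partially overlaps it — only the 79.50 mm² overlap (of its 504.00 mm²) is removed, clipping the outline; the 8.5×19.5 cube partially overlaps it — only the 91.00 mm² overlap (of its 165.75 mm²) is removed, clipping the outline — area = 200.00 mm². So its area = 200.00 mm². Layer 2 is larger (200.00 vs 151.28 mm²).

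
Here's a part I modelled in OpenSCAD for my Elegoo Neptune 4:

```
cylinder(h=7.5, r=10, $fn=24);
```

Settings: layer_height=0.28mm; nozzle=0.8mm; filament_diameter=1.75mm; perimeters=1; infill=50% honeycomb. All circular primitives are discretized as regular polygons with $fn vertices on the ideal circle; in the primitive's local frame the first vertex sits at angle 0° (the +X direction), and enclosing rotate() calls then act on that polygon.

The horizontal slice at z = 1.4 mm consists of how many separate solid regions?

At z = 1.4 mm: the r=10 cylinder gives a regular 24-gon of circumradius 10 (constant along its height). The result has 1 disconnected region.

1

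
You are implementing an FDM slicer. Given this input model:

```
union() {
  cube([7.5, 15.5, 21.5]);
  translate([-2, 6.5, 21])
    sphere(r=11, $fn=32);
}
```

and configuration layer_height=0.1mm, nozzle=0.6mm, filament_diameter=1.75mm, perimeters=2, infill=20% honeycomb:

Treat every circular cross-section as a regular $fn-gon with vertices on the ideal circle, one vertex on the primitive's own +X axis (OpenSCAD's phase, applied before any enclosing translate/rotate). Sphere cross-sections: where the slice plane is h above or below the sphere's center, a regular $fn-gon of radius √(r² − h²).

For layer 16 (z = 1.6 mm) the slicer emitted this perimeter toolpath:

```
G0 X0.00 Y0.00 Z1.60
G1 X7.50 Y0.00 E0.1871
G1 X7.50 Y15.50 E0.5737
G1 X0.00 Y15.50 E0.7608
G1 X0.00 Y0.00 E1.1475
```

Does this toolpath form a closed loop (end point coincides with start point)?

yes

Start point (G0): (0.00, 0.00). End point (last G1): the path returns to the start — closed.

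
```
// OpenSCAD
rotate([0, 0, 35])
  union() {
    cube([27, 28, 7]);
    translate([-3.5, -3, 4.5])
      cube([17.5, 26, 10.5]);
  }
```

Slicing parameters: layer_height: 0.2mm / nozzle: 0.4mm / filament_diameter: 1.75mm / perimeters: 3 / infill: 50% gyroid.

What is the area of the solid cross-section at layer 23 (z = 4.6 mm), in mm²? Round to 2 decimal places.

889.00 mm²

At z = 4.6 mm: the cube (footprint 27×28) is included at this height (area 756.00 mm²); the 17.5×26 cube at (-3.5, -3) contributes its full rectangle (area 455.00 mm²); Taking the union: the regions partially overlap — summed areas 1211.00 mm² minus the doubly-counted overlap 322.00 mm² gives 889.00 mm² — area = 889.00 mm²; (rotated 35° about Z; rotation is an isometry so areas/perimeters/island counts are preserved). Overall, the cross-section is a single solid region. Net area = 889.00 mm².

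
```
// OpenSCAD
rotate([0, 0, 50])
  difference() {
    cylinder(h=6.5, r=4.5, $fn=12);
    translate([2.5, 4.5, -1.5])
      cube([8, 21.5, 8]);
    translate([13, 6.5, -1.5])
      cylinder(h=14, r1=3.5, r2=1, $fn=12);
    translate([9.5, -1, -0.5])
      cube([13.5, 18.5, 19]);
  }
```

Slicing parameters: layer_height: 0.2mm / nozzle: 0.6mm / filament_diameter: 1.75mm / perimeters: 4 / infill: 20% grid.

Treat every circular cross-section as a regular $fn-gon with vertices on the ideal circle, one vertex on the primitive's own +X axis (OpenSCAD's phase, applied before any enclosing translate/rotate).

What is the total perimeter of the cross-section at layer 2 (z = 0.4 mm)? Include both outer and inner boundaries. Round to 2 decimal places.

At z = 0.4 mm: the r=4.5 cylinder contributes a regular 12-gon of circumradius 4.5 (perimeter = 2·12·4.500·sin(180°/12) = 27.95 mm); the 8×21.5 cube at (2.5, 4.5) contributes its full rectangle (perimeter 59.00 mm); the cone at (13, 6.5): at t=0.136 of its height the radius interpolates to r₁+(r₂−r₁)t = 3.161, giving a regular 12-gon of that circumradius (perimeter = 2·12·3.161·sin(180°/12) = 19.63 mm); the cube at (9.5, -1) (footprint 13.5×18.5) is included at this height (perimeter 64.00 mm); After the difference (first − rest): starting from the r=4.5 cylinder, the 8×21.5 cube at (2.5, 4.5) misses the remaining region (no effect); the cone at (13, 6.5) misses the remaining region (no effect); the 13.5×18.5 cube at (9.5, -1) misses the remaining region (no effect) — boundary = 27.95 mm; (rotated 50° about Z; rotation is an isometry so areas/perimeters/island counts are preserved). Overall, the cross-section is a single solid region. Total boundary length (outer) = 27.95 mm.

27.95 mm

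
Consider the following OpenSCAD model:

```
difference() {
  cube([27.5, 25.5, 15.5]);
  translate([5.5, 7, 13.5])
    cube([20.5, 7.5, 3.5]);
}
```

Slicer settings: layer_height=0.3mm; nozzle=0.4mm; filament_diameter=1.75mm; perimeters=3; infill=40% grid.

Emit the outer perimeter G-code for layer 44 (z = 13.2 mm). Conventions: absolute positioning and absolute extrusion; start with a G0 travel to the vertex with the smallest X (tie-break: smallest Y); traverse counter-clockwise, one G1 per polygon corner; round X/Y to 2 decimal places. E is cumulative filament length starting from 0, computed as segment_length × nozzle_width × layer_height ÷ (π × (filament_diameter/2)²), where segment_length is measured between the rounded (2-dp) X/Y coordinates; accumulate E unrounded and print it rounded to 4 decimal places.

G0 X0.00 Y0.00 Z13.20
G1 X27.50 Y0.00 E1.3720
G1 X27.50 Y25.50 E2.6442
G1 X0.00 Y25.50 E4.0162
G1 X0.00 Y0.00 E5.2884

At z = 13.2 mm: the cube is present — its section is the full 27.5×25.5 rectangle; the cube at (5.5, 7) is absent (z outside [13.5, 17]); After the difference (first − rest): none of the subtracted shapes is present at this height, so the 27.5×25.5 cube is unchanged — 1 connected region. The outline is a single polygon with 4 vertices. Extrusion per mm of travel: 0.4 × 0.3 / (π × 0.875²) = 0.049890. Accumulating E over each segment gives final E = 5.2884.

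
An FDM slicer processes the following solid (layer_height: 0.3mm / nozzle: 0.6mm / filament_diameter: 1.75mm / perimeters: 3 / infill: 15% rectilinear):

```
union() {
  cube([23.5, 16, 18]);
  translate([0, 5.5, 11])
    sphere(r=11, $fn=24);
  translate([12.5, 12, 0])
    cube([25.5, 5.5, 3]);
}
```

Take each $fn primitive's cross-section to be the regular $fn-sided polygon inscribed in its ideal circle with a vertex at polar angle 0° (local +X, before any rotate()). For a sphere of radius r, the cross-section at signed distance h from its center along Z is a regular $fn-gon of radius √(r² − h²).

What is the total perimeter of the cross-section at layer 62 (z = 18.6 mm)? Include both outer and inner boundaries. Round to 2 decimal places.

49.82 mm

At z = 18.6 mm: the cube is not intersected at this z (z outside [0, 18]); the r=11 sphere at (0, 5.5) contributes a regular 24-gon of circumradius √(11²−7.6²) = 7.952 (perimeter = 2·24·7.952·sin(180°/24) = 49.82 mm); the cube at (12.5, 12) is absent (z outside [0, 3]); Taking the union: only the r=11 sphere at (0, 5.5) is present, so the union is just that shape — boundary = 49.82 mm. Overall, the cross-section is a single solid region. Total boundary length (outer) = 49.82 mm.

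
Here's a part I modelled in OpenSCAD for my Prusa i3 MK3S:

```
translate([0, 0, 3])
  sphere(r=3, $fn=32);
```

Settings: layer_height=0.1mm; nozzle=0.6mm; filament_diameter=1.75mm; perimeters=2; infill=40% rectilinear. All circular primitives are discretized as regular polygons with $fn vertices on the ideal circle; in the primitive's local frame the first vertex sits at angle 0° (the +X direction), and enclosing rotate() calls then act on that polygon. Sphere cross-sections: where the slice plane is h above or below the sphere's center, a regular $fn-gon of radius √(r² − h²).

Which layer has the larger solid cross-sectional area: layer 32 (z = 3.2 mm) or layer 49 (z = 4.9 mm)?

layer 32 (z = 3.2 mm)

Layer 32 (z = 3.2): the sphere: section is a regular 32-gon, circumradius = √(r²−h²) = √(3²−0.2²) = 2.993 (area = (32/2)·2.993²·sin(360°/32) = 27.97 mm²). So its area = 27.97 mm². Layer 49 (z = 4.9): the r=3 sphere slices to a regular 32-gon of circumradius 2.322 (√(r²−h²) with h=1.9 from center) (area = (32/2)·2.322²·sin(360°/32) = 16.82 mm²). So its area = 16.82 mm². Layer 32 is larger (27.97 vs 16.82 mm²).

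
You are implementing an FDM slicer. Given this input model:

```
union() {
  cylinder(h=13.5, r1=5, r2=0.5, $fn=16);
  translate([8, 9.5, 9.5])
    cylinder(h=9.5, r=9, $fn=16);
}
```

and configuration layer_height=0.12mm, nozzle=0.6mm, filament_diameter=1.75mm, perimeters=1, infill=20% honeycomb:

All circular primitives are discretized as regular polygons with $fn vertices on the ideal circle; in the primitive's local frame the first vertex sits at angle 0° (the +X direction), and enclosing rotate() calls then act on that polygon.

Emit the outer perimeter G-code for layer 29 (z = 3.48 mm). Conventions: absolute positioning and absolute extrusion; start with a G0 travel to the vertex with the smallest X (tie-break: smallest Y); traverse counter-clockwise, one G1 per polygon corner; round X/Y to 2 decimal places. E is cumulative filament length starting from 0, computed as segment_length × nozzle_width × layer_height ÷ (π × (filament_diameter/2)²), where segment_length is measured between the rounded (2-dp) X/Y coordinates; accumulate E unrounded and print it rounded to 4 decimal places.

G0 X-3.84 Y0.00 Z3.48
G1 X-3.55 Y-1.47 E0.0449
G1 X-2.72 Y-2.72 E0.0898
G1 X-1.47 Y-3.55 E0.1347
G1 X0.00 Y-3.84 E0.1795
G1 X1.47 Y-3.55 E0.2244
G1 X2.72 Y-2.72 E0.2693
G1 X3.55 Y-1.47 E0.3142
G1 X3.84 Y0.00 E0.3591
G1 X3.55 Y1.47 E0.4039
G1 X2.72 Y2.72 E0.4488
G1 X1.47 Y3.55 E0.4937
G1 X0.00 Y3.84 E0.5386
G1 X-1.47 Y3.55 E0.5834
G1 X-2.72 Y2.72 E0.6284
G1 X-3.55 Y1.47 E0.6733
G1 X-3.84 Y0.00 E0.7181

At z = 3.48 mm: the cone contributes a regular 16-gon of circumradius 3.840 (interpolated between r1=5 and r2=0.5 at t=0.258); the cylinder at (8, 9.5) is absent (z outside [9.5, 19]); Merging all regions: only the cone is present, so the union is just that shape — 1 connected region. The outline is a single polygon with 16 vertices. Extrusion per mm of travel: 0.6 × 0.12 / (π × 0.875²) = 0.029934. Accumulating E over each segment gives final E = 0.7181.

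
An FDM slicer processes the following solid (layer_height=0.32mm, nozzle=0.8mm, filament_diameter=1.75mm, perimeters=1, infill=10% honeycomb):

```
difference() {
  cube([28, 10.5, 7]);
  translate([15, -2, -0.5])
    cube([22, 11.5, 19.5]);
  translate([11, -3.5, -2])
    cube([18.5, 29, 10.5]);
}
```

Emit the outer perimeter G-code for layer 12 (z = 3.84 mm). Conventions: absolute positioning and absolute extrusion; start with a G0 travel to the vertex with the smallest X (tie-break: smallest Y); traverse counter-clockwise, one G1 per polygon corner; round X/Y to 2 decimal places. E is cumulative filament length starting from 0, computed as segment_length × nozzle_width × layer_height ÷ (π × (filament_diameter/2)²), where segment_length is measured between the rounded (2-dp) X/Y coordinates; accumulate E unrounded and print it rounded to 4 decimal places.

At z = 3.84 mm: the cube is present — its section is the full 28×10.5 rectangle; the cube at (15, -2) (footprint 22×11.5) is included at this height; the cube at (11, -3.5) (footprint 18.5×29) is included at this height; Subtracting the remaining from the first: starting from the 28×10.5 cube, the 22×11.5 cube at (15, -2) partially overlaps it — only the 123.50 mm² overlap (of its 253.00 mm²) is removed, clipping the outline; the 18.5×29 cube at (11, -3.5) partially overlaps it — only the 55.00 mm² overlap (of its 536.50 mm²) is removed, clipping the outline — 1 connected region. The outline is a single polygon with 4 vertices. Extrusion per mm of travel: 0.8 × 0.32 / (π × 0.875²) = 0.106432. Accumulating E over each segment gives final E = 4.5766.

G0 X0.00 Y0.00 Z3.84
G1 X11.00 Y0.00 E1.1708
G1 X11.00 Y10.50 E2.2883
G1 X0.00 Y10.50 E3.4591
G1 X0.00 Y0.00 E4.5766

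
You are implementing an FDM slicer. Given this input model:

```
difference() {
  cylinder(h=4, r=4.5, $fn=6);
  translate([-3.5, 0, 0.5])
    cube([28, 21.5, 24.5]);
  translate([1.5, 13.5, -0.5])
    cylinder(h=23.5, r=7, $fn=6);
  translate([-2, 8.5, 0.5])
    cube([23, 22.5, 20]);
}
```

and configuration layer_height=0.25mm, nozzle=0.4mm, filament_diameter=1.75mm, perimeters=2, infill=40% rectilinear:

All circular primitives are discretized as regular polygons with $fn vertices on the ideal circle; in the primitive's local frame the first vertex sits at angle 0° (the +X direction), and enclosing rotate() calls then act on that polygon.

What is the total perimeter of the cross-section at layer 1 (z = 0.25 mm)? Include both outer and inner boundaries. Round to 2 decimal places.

27.00 mm

At z = 0.25 mm: the cylinder: section is a regular 6-gon, circumradius r=4.5 (perimeter = 2·6·4.500·sin(180°/6) = 27.00 mm); the cube at (-3.5, 0) is not intersected at this z (z outside [0.5, 25]); the cylinder at (1.5, 13.5): section is a regular 6-gon, circumradius r=7 (perimeter = 2·6·7.000·sin(180°/6) = 42.00 mm); the cube at (-2, 8.5) is not intersected at this z (z outside [0.5, 20.5]); After the difference (first − rest): starting from the r=4.5 cylinder, the r=7 cylinder at (1.5, 13.5) misses the remaining region (no effect) — boundary = 27.00 mm. Overall, the cross-section is a single solid region. Total boundary length (outer) = 27.00 mm.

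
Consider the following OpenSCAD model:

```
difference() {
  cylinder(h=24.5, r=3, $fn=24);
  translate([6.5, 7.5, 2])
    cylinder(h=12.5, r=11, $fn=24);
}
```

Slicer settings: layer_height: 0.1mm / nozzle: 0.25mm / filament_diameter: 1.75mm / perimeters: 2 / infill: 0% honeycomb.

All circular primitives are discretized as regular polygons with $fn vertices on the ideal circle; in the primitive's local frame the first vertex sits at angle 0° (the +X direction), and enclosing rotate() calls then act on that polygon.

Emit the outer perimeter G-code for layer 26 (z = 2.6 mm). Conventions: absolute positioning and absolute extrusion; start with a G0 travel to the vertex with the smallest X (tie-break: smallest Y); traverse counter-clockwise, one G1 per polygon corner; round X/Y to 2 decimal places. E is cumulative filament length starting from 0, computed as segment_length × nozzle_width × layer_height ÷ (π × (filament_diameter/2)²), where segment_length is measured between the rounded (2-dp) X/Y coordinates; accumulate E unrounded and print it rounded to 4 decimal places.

G0 X-3.00 Y0.00 Z2.60
G1 X-2.90 Y-0.78 E0.0082
G1 X-2.60 Y-1.50 E0.0163
G1 X-2.12 Y-2.12 E0.0244
G1 X-1.50 Y-2.60 E0.0326
G1 X-0.78 Y-2.90 E0.0407
G1 X0.00 Y-3.00 E0.0489
G1 X0.78 Y-2.90 E0.0570
G1 X1.50 Y-2.60 E0.0651
G1 X1.81 Y-2.36 E0.0692
G1 X1.00 Y-2.03 E0.0783
G1 X-1.28 Y-0.28 E0.1082
G1 X-2.61 Y1.46 E0.1309
G1 X-2.90 Y0.78 E0.1386
G1 X-3.00 Y0.00 E0.1468

At z = 2.6 mm: the cylinder: section is a regular 24-gon, circumradius r=3; the r=11 cylinder at (6.5, 7.5) gives a regular 24-gon of circumradius 11 (constant along its height); Subtracting the remaining from the first: starting from the r=3 cylinder, the r=11 cylinder at (6.5, 7.5) partially overlaps it — only the 19.17 mm² overlap (of its 375.81 mm²) is removed, clipping the outline — 1 connected region. The outline is a single polygon with 14 vertices. Extrusion per mm of travel: 0.25 × 0.1 / (π × 0.875²) = 0.010394. Accumulating E over each segment gives final E = 0.1468.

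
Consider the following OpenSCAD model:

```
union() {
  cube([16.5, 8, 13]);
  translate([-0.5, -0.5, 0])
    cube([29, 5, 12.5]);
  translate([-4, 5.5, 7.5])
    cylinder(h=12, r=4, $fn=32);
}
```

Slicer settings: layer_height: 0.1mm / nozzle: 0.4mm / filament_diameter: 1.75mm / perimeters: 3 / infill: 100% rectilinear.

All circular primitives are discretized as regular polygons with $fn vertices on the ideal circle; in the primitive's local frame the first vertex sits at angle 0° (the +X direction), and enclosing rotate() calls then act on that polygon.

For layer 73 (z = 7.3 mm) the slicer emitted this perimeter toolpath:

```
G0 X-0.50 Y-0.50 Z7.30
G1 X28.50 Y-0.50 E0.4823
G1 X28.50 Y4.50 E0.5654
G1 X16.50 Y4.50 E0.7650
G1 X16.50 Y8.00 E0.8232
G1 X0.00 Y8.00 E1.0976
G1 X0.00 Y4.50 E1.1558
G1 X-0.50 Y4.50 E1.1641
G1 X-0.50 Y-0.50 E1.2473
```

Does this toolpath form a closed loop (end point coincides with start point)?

Start point (G0): (-0.50, -0.50). End point (last G1): the path returns to the start — closed.

yes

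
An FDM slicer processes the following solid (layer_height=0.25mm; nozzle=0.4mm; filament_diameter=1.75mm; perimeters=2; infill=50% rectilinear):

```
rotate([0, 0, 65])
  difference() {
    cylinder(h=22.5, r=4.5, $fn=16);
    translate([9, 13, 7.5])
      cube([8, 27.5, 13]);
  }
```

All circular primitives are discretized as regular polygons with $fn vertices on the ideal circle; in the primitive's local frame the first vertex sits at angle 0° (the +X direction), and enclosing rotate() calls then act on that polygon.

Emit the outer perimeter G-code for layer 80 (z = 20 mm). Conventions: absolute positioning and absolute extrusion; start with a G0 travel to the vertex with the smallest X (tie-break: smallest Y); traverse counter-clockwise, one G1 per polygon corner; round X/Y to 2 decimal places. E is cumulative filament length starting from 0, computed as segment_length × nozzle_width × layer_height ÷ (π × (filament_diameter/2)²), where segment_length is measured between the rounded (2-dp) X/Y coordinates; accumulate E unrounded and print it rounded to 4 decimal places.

At z = 20 mm: the cylinder: section is a regular 16-gon, circumradius r=4.5; the 8×27.5 cube at (9, 13) contributes its full rectangle; After the difference (first − rest): starting from the r=4.5 cylinder, the 8×27.5 cube at (9, 13) misses the remaining region (no effect) — 1 connected region; (rotated 65° about Z; rotation is an isometry so areas/perimeters/island counts are preserved). The outline is a single polygon with 16 vertices. Extrusion per mm of travel: 0.4 × 0.25 / (π × 0.875²) = 0.041575. Accumulating E over each segment gives final E = 1.1685.

G0 X-4.50 Y0.20 Z20.00
G1 X-4.23 Y-1.54 E0.0732
G1 X-3.32 Y-3.04 E0.1461
G1 X-1.90 Y-4.08 E0.2193
G1 X-0.20 Y-4.50 E0.2921
G1 X1.54 Y-4.23 E0.3653
G1 X3.04 Y-3.32 E0.4383
G1 X4.08 Y-1.90 E0.5115
G1 X4.50 Y-0.20 E0.5843
G1 X4.23 Y1.54 E0.6575
G1 X3.32 Y3.04 E0.7304
G1 X1.90 Y4.08 E0.8036
G1 X0.20 Y4.50 E0.8764
G1 X-1.54 Y4.23 E0.9496
G1 X-3.04 Y3.32 E1.0225
G1 X-4.08 Y1.90 E1.0957
G1 X-4.50 Y0.20 E1.1685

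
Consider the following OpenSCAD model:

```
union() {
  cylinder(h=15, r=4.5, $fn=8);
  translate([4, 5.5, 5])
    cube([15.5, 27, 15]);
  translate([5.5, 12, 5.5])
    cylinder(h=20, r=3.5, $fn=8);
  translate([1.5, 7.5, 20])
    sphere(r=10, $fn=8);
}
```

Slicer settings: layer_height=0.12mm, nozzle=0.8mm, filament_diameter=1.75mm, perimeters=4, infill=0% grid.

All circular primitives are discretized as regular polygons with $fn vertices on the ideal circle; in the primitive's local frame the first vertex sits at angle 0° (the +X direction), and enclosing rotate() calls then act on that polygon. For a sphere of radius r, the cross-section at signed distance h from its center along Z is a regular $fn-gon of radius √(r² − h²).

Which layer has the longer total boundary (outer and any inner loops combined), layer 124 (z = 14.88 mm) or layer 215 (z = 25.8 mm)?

layer 124 (z = 14.88 mm)

Layer 124 (z = 14.88): the r=4.5 cylinder gives a regular 8-gon of circumradius 4.5 (constant along its height) (perimeter = 2·8·4.500·sin(180°/8) = 27.55 mm); the cube at (4, 5.5) is present — its section is the full 15.5×27 rectangle (perimeter 85.00 mm); the cylinder at (5.5, 12): section is a regular 8-gon, circumradius r=3.5 (perimeter = 2·8·3.500·sin(180°/8) = 21.43 mm); the r=10 sphere at (1.5, 7.5) slices to a regular 8-gon of circumradius 8.590 (√(r²−h²) with h=5.12 from center) (perimeter = 2·8·8.590·sin(180°/8) = 52.60 mm); Taking the union: the regions partially overlap (shared area 107.47 mm²), so the edge portions inside another operand are dropped and the merged outline is re-measured after clipping — boundary = 116.23 mm. So its perimeter = 116.23 mm. Layer 215 (z = 25.8): the cylinder does not reach this height (z outside [0, 15]); the cube at (4, 5.5) is absent (z outside [5, 20]); the cylinder at (5.5, 12) is not intersected at this z (z outside [5.5, 25.5]); the r=10 sphere at (1.5, 7.5) slices to a regular 8-gon of circumradius 8.146 (√(r²−h²) with h=5.8 from center) (perimeter = 2·8·8.146·sin(180°/8) = 49.88 mm); Taking the union: only the r=10 sphere at (1.5, 7.5) is present, so the union is just that shape — boundary = 49.88 mm. So its perimeter = 49.88 mm. Layer 124 is larger (116.23 vs 49.88 mm).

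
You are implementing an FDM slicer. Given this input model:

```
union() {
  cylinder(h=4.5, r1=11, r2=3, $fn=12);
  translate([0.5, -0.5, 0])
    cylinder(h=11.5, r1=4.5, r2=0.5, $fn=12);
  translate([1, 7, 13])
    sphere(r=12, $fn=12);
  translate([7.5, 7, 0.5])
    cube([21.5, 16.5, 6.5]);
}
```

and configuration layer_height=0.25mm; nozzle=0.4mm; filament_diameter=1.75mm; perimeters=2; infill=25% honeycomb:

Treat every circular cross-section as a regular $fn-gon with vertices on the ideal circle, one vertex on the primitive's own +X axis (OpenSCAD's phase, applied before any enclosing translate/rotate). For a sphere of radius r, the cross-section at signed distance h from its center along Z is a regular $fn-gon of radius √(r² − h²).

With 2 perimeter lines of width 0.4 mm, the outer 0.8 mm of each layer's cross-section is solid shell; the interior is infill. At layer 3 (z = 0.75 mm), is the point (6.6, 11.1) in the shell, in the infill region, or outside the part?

outside

At z = 0.75 mm: the cone (r1=11→r2=3) has section circumradius 9.667 here — a regular 12-gon; the cone at (0.5, -0.5): at t=0.065 of its height the radius interpolates to r₁+(r₂−r₁)t = 4.239, giving a regular 12-gon of that circumradius; the sphere at (1, 7) is absent (|z−center|=12.250 > r=12); the cube at (7.5, 7) (footprint 21.5×16.5) is included at this height; Taking the union: the regions partially overlap (shared area 53.91 mm²), so overlapping operands fuse into one piece — 2 connected regions. Overall, the cross-section has 2 separate islands. The nearest boundary edge runs (7.50, 7.00)→(7.50, 23.50); distance from the point to it = 0.90 mm. The point is not inside any of the regions above, so it lies outside the cross-section (0.90 mm from the nearest boundary).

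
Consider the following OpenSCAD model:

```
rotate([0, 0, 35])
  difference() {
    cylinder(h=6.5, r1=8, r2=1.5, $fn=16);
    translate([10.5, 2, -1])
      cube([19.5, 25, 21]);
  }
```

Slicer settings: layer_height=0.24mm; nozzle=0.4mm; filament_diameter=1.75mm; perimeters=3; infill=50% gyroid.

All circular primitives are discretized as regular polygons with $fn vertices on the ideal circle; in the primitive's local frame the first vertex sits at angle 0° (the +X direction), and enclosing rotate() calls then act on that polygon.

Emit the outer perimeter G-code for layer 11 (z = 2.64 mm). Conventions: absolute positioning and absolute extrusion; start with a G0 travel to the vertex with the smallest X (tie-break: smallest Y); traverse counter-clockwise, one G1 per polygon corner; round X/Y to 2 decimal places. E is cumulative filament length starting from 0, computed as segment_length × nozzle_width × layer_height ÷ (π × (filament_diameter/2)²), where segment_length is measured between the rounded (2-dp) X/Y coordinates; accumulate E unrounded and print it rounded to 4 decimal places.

At z = 2.64 mm: the cone contributes a regular 16-gon of circumradius 5.360 (interpolated between r1=8 and r2=1.5 at t=0.406); the 19.5×25 cube at (10.5, 2) contributes its full rectangle; Taking the first minus the rest: starting from the cone, the 19.5×25 cube at (10.5, 2) misses the remaining region (no effect) — 1 connected region; (whole slice rotated 35° about Z — lengths, areas and connectivity unchanged). The outline is a single polygon with 16 vertices. Extrusion per mm of travel: 0.4 × 0.24 / (π × 0.875²) = 0.039912. Accumulating E over each segment gives final E = 1.3352.

G0 X-5.28 Y0.93 Z2.64
G1 X-5.23 Y-1.16 E0.0834
G1 X-4.39 Y-3.07 E0.1667
G1 X-2.88 Y-4.52 E0.2503
G1 X-0.93 Y-5.28 E0.3338
G1 X1.16 Y-5.23 E0.4172
G1 X3.07 Y-4.39 E0.5005
G1 X4.52 Y-2.88 E0.5841
G1 X5.28 Y-0.93 E0.6676
G1 X5.23 Y1.16 E0.7510
G1 X4.39 Y3.07 E0.8343
G1 X2.88 Y4.52 E0.9179
G1 X0.93 Y5.28 E1.0014
G1 X-1.16 Y5.23 E1.0849
G1 X-3.07 Y4.39 E1.1681
G1 X-4.52 Y2.88 E1.2517
G1 X-5.28 Y0.93 E1.3352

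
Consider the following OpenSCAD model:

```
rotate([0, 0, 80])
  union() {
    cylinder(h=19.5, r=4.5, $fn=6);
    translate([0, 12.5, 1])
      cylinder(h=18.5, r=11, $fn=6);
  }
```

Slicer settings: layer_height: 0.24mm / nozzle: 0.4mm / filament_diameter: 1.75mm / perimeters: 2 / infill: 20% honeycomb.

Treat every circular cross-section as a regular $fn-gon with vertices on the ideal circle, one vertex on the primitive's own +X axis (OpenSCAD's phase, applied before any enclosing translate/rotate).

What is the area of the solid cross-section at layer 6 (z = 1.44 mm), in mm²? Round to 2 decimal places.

362.33 mm²

At z = 1.44 mm: the cylinder: section is a regular 6-gon, circumradius r=4.5 (area = (6/2)·4.500²·sin(360°/6) = 52.61 mm²); the cylinder at (0, 12.5): section is a regular 6-gon, circumradius r=11 (area = (6/2)·11.000²·sin(360°/6) = 314.37 mm²); Taking the union: the regions partially overlap — summed areas 366.98 mm² minus the doubly-counted overlap 4.65 mm² gives 362.33 mm² — area = 362.33 mm²; (whole slice rotated 80° about Z — lengths, areas and connectivity unchanged). Overall, the cross-section is a single solid region. Net area = 362.33 mm².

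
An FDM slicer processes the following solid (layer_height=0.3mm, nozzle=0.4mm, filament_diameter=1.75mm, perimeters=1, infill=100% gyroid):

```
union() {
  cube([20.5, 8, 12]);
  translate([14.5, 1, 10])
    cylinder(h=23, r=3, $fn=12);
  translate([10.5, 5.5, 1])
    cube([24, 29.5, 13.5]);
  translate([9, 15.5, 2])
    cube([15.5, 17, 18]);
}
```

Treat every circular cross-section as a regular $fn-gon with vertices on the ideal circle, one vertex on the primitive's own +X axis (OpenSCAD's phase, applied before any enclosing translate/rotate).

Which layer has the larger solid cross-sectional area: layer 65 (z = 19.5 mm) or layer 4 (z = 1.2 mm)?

Layer 65 (z = 19.5): the cube is absent (z outside [0, 12]); the r=3 cylinder at (14.5, 1) contributes a regular 12-gon of circumradius 3 (area = (12/2)·3.000²·sin(360°/12) = 27.00 mm²); the cube at (10.5, 5.5) does not reach this height (z outside [1, 14.5]); the cube at (9, 15.5) (footprint 15.5×17) is included at this height (area 263.50 mm²); Combining (union): the 2 present regions are separate (no shared area or edge), so areas and boundary lengths simply add and each stays a separate island — area = 290.50 mm². So its area = 290.50 mm². Layer 4 (z = 1.2): the 20.5×8 cube contributes its full rectangle (area 164.00 mm²); the cylinder at (14.5, 1) is absent (z outside [10, 33]); the 24×29.5 cube at (10.5, 5.5) contributes its full rectangle (area 708.00 mm²); the cube at (9, 15.5) is not intersected at this z (z outside [2, 20]); Merging all regions: the regions partially overlap — summed areas 872.00 mm² minus the doubly-counted overlap 25.00 mm² gives 847.00 mm² — area = 847.00 mm². So its area = 847.00 mm². Layer 4 is larger (847.00 vs 290.50 mm²).

layer 4 (z = 1.2 mm)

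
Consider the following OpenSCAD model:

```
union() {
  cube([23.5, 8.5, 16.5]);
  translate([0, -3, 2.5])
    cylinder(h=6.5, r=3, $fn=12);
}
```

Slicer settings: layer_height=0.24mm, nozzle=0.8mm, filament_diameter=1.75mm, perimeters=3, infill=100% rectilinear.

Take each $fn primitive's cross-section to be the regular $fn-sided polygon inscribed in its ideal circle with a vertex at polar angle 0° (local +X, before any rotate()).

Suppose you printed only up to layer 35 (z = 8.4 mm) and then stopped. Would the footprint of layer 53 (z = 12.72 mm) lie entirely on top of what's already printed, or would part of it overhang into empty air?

Compare the two slices. At z = 8.4: the cube (footprint 23.5×8.5) is included at this height (area 199.75 mm²); the r=3 cylinder at (0, -3) contributes a regular 12-gon of circumradius 3 (area = (12/2)·3.000²·sin(360°/12) = 27.00 mm²); Merging all regions: the 2 present regions are separate (no shared area or edge), so areas and boundary lengths simply add and each stays a separate island — area = 226.75 mm². At z = 12.72: the cube is present — its section is the full 23.5×8.5 rectangle (area 199.75 mm²); the cylinder at (0, -3) is absent (z outside [2.5, 9]); Combining (union): only the 23.5×8.5 cube is present, so the union is just that shape — area = 199.75 mm². Checking containment: the cross-section at z = 12.72 is a subset of the cross-section at z = 8.4.

entirely on top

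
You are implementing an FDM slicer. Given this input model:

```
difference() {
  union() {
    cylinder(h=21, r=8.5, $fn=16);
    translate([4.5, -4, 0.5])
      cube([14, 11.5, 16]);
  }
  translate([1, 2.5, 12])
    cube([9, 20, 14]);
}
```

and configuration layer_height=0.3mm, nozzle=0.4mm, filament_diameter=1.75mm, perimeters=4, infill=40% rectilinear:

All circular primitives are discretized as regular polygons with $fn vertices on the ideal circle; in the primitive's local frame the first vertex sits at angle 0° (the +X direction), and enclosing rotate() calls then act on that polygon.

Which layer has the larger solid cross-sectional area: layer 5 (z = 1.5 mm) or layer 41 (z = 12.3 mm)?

layer 5 (z = 1.5 mm)

Layer 5 (z = 1.5): the cylinder: section is a regular 16-gon, circumradius r=8.5 (area = (16/2)·8.500²·sin(360°/16) = 221.19 mm²); the cube at (4.5, -4) (footprint 14×11.5) is included at this height (area 161.00 mm²); Merging all regions: the regions partially overlap — summed areas 382.19 mm² minus the doubly-counted overlap 33.70 mm² gives 348.49 mm² — area = 348.49 mm²; the cube at (1, 2.5) is absent (z outside [12, 26]); Subtracting the remaining from the first: none of the subtracted shapes is present at this height, so that combined region is unchanged — area = 348.49 mm². So its area = 348.49 mm². Layer 41 (z = 12.3): the r=8.5 cylinder gives a regular 16-gon of circumradius 8.5 (constant along its height) (area = (16/2)·8.500²·sin(360°/16) = 221.19 mm²); the cube at (4.5, -4) is present — its section is the full 14×11.5 rectangle (area 161.00 mm²); Merging all regions: the regions partially overlap — summed areas 382.19 mm² minus the doubly-counted overlap 33.70 mm² gives 348.49 mm² — area = 348.49 mm²; the 9×20 cube at (1, 2.5) contributes its full rectangle (area 180.00 mm²); Subtracting the remaining from the first: starting from that combined region (348.49 mm²), the 9×20 cube at (1, 2.5) partially overlaps it — only the 46.22 mm² overlap (of its 180.00 mm²) is removed, clipping the outline — area = 302.27 mm². So its area = 302.27 mm². Layer 5 is larger (348.49 vs 302.27 mm²).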